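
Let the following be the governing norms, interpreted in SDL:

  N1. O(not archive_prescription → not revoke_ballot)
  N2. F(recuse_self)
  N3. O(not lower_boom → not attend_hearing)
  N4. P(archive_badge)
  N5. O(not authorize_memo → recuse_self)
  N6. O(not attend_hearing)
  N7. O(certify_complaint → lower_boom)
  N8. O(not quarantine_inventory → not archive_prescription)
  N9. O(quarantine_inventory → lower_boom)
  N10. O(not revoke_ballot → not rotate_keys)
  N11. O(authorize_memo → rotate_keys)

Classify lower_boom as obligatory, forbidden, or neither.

Obligatory

F(recuse_self) at premise 2 means O(not recuse_self).
Premise 5 is O(not authorize_memo → recuse_self); contrapositively O(not recuse_self → authorize_memo). Since O(not recuse_self) holds, K gives O(authorize_memo).
Applying K to premise 11 (O(authorize_memo → rotate_keys)) and O(authorize_memo) yields O(rotate_keys).
Premise 10, O(not revoke_ballot → not rotate_keys), contraposes to O(rotate_keys → revoke_ballot); with O(rotate_keys) we get O(revoke_ballot).
Premise 1 is O(not archive_prescription → not revoke_ballot); contrapositively O(revoke_ballot → archive_prescription). Since O(revoke_ballot) holds, K gives O(archive_prescription).
Premise 8 is O(not quarantine_inventory → not archive_prescription); contrapositively O(archive_prescription → quarantine_inventory). Since O(archive_prescription) holds, K gives O(quarantine_inventory).
With premise 9, O(quarantine_inventory → lower_boom), the K-axiom yields O(lower_boom).
Premises 3, 4, 6, 7 do not contribute to this derivation.
Hence lower_boom is obligatory.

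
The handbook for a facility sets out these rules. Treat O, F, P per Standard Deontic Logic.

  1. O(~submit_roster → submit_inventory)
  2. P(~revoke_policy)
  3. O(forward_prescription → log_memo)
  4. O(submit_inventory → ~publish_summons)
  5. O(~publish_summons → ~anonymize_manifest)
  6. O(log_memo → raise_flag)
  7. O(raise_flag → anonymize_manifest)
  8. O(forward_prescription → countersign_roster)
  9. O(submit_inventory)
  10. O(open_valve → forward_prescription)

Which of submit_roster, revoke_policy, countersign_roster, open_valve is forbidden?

From premise 9 we have O(submit_inventory).
Applying K to premise 4 (O(submit_inventory → ~publish_summons)) and O(submit_inventory) yields O(~publish_summons).
From O(~publish_summons) and premise 5, O(~publish_summons → ~anonymize_manifest), we obtain O(~anonymize_manifest).
The contrapositive of premise 7 (O(raise_flag → anonymize_manifest)) is O(~anonymize_manifest → ~raise_flag), and O(~anonymize_manifest) is already established, so O(~raise_flag).
Premise 6, O(log_memo → raise_flag), contraposes to O(~raise_flag → ~log_memo); with O(~raise_flag) we get O(~log_memo).
The contrapositive of premise 3 (O(forward_prescription → log_memo)) is O(~log_memo → ~forward_prescription), and O(~log_memo) is already established, so O(~forward_prescription).
Premise 10, O(open_valve → forward_prescription), contraposes to O(~forward_prescription → ~open_valve); with O(~forward_prescription) we get O(~open_valve).
So O(~open_valve) holds, i.e. open_valve is forbidden. None of the other listed options is forbidden under the premises.

open_valve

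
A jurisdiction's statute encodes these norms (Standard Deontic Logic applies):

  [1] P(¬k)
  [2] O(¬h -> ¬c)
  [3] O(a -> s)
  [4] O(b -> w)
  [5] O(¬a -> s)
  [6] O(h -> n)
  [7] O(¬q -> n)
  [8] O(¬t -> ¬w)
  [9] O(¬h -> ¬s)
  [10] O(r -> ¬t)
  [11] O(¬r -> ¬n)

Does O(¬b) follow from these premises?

Yes

Premises 5 and 3 are O(¬a -> s) and O(a -> s); every ideal world satisfies ¬a or a, so in either case s holds — hence O(s).
The contrapositive of premise 9 (O(¬h -> ¬s)) is O(s -> h), and O(s) is already established, so O(h).
Premise 6 is O(h -> n); since O(h), deontic closure gives O(n).
Premise 11, O(¬r -> ¬n), contraposes to O(n -> r); with O(n) we get O(r).
From O(r) and premise 10, O(r -> ¬t), we obtain O(¬t).
From O(¬t) and premise 8, O(¬t -> ¬w), we obtain O(¬w).
Premise 4, O(b -> w), contraposes to O(¬w -> ¬b); with O(¬w) we get O(¬b).
Premises 1, 2, 7 do not contribute to this derivation.
So O(¬b) follows.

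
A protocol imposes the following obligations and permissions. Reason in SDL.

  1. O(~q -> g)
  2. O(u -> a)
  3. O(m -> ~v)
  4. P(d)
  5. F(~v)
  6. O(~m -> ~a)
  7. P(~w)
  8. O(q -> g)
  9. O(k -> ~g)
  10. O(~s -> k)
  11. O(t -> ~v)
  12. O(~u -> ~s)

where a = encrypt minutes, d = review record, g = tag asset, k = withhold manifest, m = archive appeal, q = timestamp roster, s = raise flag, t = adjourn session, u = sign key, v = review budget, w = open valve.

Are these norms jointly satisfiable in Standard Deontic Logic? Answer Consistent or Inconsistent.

Inconsistent

By case analysis on q: premise 8 gives O(q -> g) and premise 1 gives O(~q -> g), so O(g) either way.
The contrapositive of premise 9 (O(k -> ~g)) is O(g -> ~k), and O(g) is already established, so O(~k).
The contrapositive of premise 10 (O(~s -> k)) is O(~k -> s), and O(~k) is already established, so O(s).
Premise 12, O(~u -> ~s), contraposes to O(s -> u); with O(s) we get O(u).
With premise 2, O(u -> a), the K-axiom yields O(a).
Premise 6, O(~m -> ~a), contraposes to O(a -> m); with O(a) we get O(m).
With premise 3, O(m -> ~v), the K-axiom yields O(~v).
Yet premise 5 is F(~v), i.e. O(v).
We now have both O(~v) and O(v) — v is simultaneously obligatory and forbidden, violating the D-axiom.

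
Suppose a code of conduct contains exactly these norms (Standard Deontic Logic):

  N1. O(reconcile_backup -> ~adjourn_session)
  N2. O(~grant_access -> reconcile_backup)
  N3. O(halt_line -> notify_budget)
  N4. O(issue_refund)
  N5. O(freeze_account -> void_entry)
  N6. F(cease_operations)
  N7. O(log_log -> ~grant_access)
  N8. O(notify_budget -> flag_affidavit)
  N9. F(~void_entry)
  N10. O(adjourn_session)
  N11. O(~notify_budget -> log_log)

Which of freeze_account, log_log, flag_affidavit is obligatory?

flag_affidavit

Premise 10 gives O(adjourn_session).
Premise 1 is O(reconcile_backup -> ~adjourn_session); contrapositively O(adjourn_session -> ~reconcile_backup). Since O(adjourn_session) holds, K gives O(~reconcile_backup).
The contrapositive of premise 2 (O(~grant_access -> reconcile_backup)) is O(~reconcile_backup -> grant_access), and O(~reconcile_backup) is already established, so O(grant_access).
Premise 7, O(log_log -> ~grant_access), contraposes to O(grant_access -> ~log_log); with O(grant_access) we get O(~log_log).
Premise 11 is O(~notify_budget -> log_log); contrapositively O(~log_log -> notify_budget). Since O(~log_log) holds, K gives O(notify_budget).
Applying K to premise 8 (O(notify_budget -> flag_affidavit)) and O(notify_budget) yields O(flag_affidavit).
So O(flag_affidavit) holds — flag_affidavit is obligatory. None of the other listed options is made obligatory by any chain of premises.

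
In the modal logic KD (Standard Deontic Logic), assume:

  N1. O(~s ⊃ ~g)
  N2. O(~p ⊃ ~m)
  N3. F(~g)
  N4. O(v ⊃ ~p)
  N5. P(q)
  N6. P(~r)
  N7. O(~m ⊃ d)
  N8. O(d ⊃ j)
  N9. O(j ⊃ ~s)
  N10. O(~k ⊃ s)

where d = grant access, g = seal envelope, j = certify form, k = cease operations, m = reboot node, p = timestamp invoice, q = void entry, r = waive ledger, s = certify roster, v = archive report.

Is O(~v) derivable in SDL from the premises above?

F(~g) at premise 3 means O(g).
Premise 1 is O(~s ⊃ ~g); contrapositively O(g ⊃ s). Since O(g) holds, K gives O(s).
Premise 9 is O(j ⊃ ~s); contrapositively O(s ⊃ ~j). Since O(s) holds, K gives O(~j).
Premise 8 is O(d ⊃ j); contrapositively O(~j ⊃ ~d). Since O(~j) holds, K gives O(~d).
Premise 7, O(~m ⊃ d), contraposes to O(~d ⊃ m); with O(~d) we get O(m).
Premise 2, O(~p ⊃ ~m), contraposes to O(m ⊃ p); with O(m) we get O(p).
Premise 4, O(v ⊃ ~p), contraposes to O(p ⊃ ~v); with O(p) we get O(~v).
Premises 5, 6, 10 do not contribute to this derivation.
So O(~v) follows.

Yes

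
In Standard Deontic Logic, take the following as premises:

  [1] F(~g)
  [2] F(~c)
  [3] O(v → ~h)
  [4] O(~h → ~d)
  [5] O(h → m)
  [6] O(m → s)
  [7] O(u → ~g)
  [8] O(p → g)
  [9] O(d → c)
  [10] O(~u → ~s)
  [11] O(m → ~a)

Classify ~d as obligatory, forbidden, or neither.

Premise 1, F(~g), is equivalent to O(g).
The contrapositive of premise 7 (O(u → ~g)) is O(g → ~u), and O(g) is already established, so O(~u).
Applying K to premise 10 (O(~u → ~s)) and O(~u) yields O(~s).
The contrapositive of premise 6 (O(m → s)) is O(~s → ~m), and O(~s) is already established, so O(~m).
The contrapositive of premise 5 (O(h → m)) is O(~m → ~h), and O(~m) is already established, so O(~h).
From O(~h) and premise 4, O(~h → ~d), we obtain O(~d).
Premises 2, 3, 8, 9, 11 do not contribute to this derivation.
Hence ~d is obligatory.

Obligatory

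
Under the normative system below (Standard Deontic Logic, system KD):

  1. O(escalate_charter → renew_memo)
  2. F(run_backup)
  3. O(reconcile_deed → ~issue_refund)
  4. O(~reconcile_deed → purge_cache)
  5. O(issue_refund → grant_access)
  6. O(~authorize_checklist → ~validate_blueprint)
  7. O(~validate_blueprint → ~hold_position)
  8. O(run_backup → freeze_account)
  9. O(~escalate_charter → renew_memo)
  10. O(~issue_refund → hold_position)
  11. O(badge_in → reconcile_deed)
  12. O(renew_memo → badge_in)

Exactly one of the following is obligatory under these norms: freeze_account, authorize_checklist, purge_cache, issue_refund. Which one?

Premises 1 and 9 are O(escalate_charter → renew_memo) and O(~escalate_charter → renew_memo); every ideal world satisfies escalate_charter or ~escalate_charter, so in either case renew_memo holds — hence O(renew_memo).
With premise 12, O(renew_memo → badge_in), the K-axiom yields O(badge_in).
Applying K to premise 11 (O(badge_in → reconcile_deed)) and O(badge_in) yields O(reconcile_deed).
Applying K to premise 3 (O(reconcile_deed → ~issue_refund)) and O(reconcile_deed) yields O(~issue_refund).
With premise 10, O(~issue_refund → hold_position), the K-axiom yields O(hold_position).
Premise 7 is O(~validate_blueprint → ~hold_position); contrapositively O(hold_position → validate_blueprint). Since O(hold_position) holds, K gives O(validate_blueprint).
The contrapositive of premise 6 (O(~authorize_checklist → ~validate_blueprint)) is O(validate_blueprint → authorize_checklist), and O(validate_blueprint) is already established, so O(authorize_checklist).
So O(authorize_checklist) holds — authorize_checklist is obligatory. None of the other listed options is made obligatory by any chain of premises.

authorize_checklist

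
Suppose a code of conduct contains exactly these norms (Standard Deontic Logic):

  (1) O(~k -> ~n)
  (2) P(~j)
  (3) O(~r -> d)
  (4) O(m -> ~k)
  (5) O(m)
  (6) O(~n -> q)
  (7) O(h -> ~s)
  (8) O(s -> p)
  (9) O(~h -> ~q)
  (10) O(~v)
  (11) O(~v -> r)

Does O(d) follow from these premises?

No

Premise 3 is O(~r -> d), but O(~r) is not derivable from the premises, so it does not yield O(d).
No other premise forces O(d). An ideal world satisfying every premise can still have d false, so O(d) is not derivable.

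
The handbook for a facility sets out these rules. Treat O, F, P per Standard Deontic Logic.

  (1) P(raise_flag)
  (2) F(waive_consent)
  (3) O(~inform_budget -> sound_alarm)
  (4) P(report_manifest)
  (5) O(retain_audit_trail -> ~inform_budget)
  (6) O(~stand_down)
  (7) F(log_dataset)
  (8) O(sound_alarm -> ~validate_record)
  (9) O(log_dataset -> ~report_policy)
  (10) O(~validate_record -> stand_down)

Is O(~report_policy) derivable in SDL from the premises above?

Premise 9 is O(log_dataset -> ~report_policy), but O(log_dataset) is not derivable from the premises, so it does not yield O(~report_policy).
No other premise forces O(~report_policy). An ideal world satisfying every premise can still have ~report_policy false, so O(~report_policy) is not derivable.

No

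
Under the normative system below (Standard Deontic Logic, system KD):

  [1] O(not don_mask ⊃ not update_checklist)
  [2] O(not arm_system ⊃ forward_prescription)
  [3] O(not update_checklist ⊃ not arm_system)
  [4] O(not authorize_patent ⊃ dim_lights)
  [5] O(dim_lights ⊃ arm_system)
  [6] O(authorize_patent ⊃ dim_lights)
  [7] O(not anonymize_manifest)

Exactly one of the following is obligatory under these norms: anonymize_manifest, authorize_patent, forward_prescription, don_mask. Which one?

don_mask

Premises 6 and 4 cover both cases: O(authorize_patent ⊃ dim_lights) and O(not authorize_patent ⊃ dim_lights). Since authorize_patent ∨ not authorize_patent is a tautology, O(dim_lights) follows.
Applying K to premise 5 (O(dim_lights ⊃ arm_system)) and O(dim_lights) yields O(arm_system).
Premise 3, O(not update_checklist ⊃ not arm_system), contraposes to O(arm_system ⊃ update_checklist); with O(arm_system) we get O(update_checklist).
Premise 1, O(not don_mask ⊃ not update_checklist), contraposes to O(update_checklist ⊃ don_mask); with O(update_checklist) we get O(don_mask).
So O(don_mask) holds — don_mask is obligatory. None of the other listed options is made obligatory by any chain of premises.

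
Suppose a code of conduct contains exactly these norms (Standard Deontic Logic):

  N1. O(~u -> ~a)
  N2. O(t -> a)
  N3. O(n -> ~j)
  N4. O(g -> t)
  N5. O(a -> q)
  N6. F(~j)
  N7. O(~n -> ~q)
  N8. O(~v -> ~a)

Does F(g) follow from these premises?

Yes

Premise 6, F(~j), is equivalent to O(j).
Premise 3, O(n -> ~j), contraposes to O(j -> ~n); with O(j) we get O(~n).
With premise 7, O(~n -> ~q), the K-axiom yields O(~q).
Premise 5, O(a -> q), contraposes to O(~q -> ~a); with O(~q) we get O(~a).
Premise 2 is O(t -> a); contrapositively O(~a -> ~t). Since O(~a) holds, K gives O(~t).
The contrapositive of premise 4 (O(g -> t)) is O(~t -> ~g), and O(~t) is already established, so O(~g).
Premises 1, 8 do not contribute to this derivation.
So O(~g) holds, i.e. F(g). The claim follows.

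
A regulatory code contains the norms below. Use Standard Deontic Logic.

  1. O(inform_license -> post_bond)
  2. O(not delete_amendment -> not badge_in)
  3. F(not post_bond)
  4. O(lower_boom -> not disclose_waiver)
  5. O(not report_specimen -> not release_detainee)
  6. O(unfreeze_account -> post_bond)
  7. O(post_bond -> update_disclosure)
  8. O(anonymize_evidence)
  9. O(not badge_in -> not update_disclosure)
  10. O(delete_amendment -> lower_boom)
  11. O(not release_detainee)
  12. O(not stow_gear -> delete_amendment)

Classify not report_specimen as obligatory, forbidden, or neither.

Premise 5 is O(not report_specimen -> not release_detainee); even if O(not release_detainee) held, inferring O(not report_specimen) would be affirming the consequent — invalid.
No premise or chain of K-axiom applications forces O(not report_specimen), and none forces O(report_specimen). So not report_specimen is neither obligatory nor forbidden under these norms.

Neither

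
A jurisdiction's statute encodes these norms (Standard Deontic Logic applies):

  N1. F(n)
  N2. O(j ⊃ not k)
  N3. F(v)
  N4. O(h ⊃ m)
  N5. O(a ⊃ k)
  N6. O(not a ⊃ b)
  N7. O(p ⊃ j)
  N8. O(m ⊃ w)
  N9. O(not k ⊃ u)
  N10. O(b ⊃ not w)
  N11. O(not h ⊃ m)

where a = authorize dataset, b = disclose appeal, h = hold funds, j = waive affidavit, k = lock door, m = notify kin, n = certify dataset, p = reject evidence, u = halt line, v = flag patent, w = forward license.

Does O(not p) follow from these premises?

By case analysis on not h: premise 11 gives O(not h ⊃ m) and premise 4 gives O(h ⊃ m), so O(m) either way.
Premise 8 is O(m ⊃ w); since O(m), deontic closure gives O(w).
Premise 10, O(b ⊃ not w), contraposes to O(w ⊃ not b); with O(w) we get O(not b).
Premise 6, O(not a ⊃ b), contraposes to O(not b ⊃ a); with O(not b) we get O(a).
Premise 5 is O(a ⊃ k); since O(a), deontic closure gives O(k).
The contrapositive of premise 2 (O(j ⊃ not k)) is O(k ⊃ not j), and O(k) is already established, so O(not j).
Premise 7, O(p ⊃ j), contraposes to O(not j ⊃ not p); with O(not j) we get O(not p).
Premises 1, 3, 9 do not contribute to this derivation.
So O(not p) follows.

Yes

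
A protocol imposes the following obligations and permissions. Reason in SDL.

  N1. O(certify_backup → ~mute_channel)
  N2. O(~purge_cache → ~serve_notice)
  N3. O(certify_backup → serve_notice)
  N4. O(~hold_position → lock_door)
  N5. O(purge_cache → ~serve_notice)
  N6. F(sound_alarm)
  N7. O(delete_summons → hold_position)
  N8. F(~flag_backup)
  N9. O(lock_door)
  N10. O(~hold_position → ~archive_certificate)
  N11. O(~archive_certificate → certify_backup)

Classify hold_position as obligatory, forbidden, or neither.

Obligatory

Premises 5 and 2 cover both cases: O(purge_cache → ~serve_notice) and O(~purge_cache → ~serve_notice). Since purge_cache ∨ ~purge_cache is a tautology, O(~serve_notice) follows.
The contrapositive of premise 3 (O(certify_backup → serve_notice)) is O(~serve_notice → ~certify_backup), and O(~serve_notice) is already established, so O(~certify_backup).
Premise 11, O(~archive_certificate → certify_backup), contraposes to O(~certify_backup → archive_certificate); with O(~certify_backup) we get O(archive_certificate).
Premise 10, O(~hold_position → ~archive_certificate), contraposes to O(archive_certificate → hold_position); with O(archive_certificate) we get O(hold_position).
Premises 1, 4, 6, 7, 8, 9 do not contribute to this derivation.
Hence hold_position is obligatory.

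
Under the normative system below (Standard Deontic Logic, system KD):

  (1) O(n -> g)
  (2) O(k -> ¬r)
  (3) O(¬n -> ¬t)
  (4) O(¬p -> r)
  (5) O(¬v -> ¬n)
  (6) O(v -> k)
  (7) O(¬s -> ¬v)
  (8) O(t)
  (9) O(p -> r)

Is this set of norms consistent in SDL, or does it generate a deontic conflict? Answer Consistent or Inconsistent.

Premises 9 and 4 cover both cases: O(p -> r) and O(¬p -> r). Since p ∨ ¬p is a tautology, O(r) follows.
Premise 2 is O(k -> ¬r); contrapositively O(r -> ¬k). Since O(r) holds, K gives O(¬k).
Premise 6 is O(v -> k); contrapositively O(¬k -> ¬v). Since O(¬k) holds, K gives O(¬v).
Applying K to premise 5 (O(¬v -> ¬n)) and O(¬v) yields O(¬n).
Applying K to premise 3 (O(¬n -> ¬t)) and O(¬n) yields O(¬t).
But premise 8 directly asserts O(t).
We now have both O(¬t) and O(t) — t is simultaneously obligatory and forbidden, violating the D-axiom.

Inconsistent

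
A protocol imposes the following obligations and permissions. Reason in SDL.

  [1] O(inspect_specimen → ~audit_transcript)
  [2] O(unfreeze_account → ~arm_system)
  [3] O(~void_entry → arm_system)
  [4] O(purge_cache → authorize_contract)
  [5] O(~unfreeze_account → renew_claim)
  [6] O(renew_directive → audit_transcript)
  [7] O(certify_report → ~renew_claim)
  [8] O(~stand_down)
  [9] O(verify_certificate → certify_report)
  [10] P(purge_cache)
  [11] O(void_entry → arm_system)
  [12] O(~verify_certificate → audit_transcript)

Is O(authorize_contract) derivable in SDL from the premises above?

No

Premise 4 is O(purge_cache → authorize_contract), but O(purge_cache) is not derivable from the premises (the permission P(purge_cache) asserts only ~O(~purge_cache), not O(purge_cache)), so it does not yield O(authorize_contract).
No other premise forces O(authorize_contract). An ideal world satisfying every premise can still have authorize_contract false, so O(authorize_contract) is not derivable.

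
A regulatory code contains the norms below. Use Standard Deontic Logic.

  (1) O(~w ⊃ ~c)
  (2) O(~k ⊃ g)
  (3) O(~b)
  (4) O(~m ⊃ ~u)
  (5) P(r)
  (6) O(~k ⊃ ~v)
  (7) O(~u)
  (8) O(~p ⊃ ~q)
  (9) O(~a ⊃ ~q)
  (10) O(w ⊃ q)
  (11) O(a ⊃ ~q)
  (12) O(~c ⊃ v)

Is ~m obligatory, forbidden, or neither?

Premise 4 is O(~m ⊃ ~u); even if O(~u) held, inferring O(~m) would be affirming the consequent — invalid.
No premise or chain of K-axiom applications forces O(~m), and none forces O(m). So ~m is neither obligatory nor forbidden under these norms.

Neither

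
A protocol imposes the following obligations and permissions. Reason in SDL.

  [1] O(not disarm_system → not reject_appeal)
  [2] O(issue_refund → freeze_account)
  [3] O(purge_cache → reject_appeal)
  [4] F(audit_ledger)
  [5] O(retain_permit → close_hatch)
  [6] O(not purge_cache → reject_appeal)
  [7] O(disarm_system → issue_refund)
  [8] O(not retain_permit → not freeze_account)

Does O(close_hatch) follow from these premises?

Yes

Premises 6 and 3 are O(not purge_cache → reject_appeal) and O(purge_cache → reject_appeal); every ideal world satisfies not purge_cache or purge_cache, so in either case reject_appeal holds — hence O(reject_appeal).
Premise 1, O(not disarm_system → not reject_appeal), contraposes to O(reject_appeal → disarm_system); with O(reject_appeal) we get O(disarm_system).
Premise 7 is O(disarm_system → issue_refund); since O(disarm_system), deontic closure gives O(issue_refund).
With premise 2, O(issue_refund → freeze_account), the K-axiom yields O(freeze_account).
The contrapositive of premise 8 (O(not retain_permit → not freeze_account)) is O(freeze_account → retain_permit), and O(freeze_account) is already established, so O(retain_permit).
Premise 5 is O(retain_permit → close_hatch); since O(retain_permit), deontic closure gives O(close_hatch).
Premise 4 does not contribute to this derivation.
So O(close_hatch) follows.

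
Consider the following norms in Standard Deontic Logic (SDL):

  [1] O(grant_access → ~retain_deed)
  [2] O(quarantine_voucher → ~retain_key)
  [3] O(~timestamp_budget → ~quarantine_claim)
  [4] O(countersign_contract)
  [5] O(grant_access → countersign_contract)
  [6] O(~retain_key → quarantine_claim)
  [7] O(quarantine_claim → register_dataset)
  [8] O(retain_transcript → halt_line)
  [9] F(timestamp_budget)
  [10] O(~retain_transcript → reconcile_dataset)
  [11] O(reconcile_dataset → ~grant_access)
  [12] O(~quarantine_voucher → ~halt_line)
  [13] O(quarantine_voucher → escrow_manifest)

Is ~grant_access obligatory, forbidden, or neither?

Premise 9 is F(timestamp_budget), i.e. O(~timestamp_budget).
With premise 3, O(~timestamp_budget → ~quarantine_claim), the K-axiom yields O(~quarantine_claim).
The contrapositive of premise 6 (O(~retain_key → quarantine_claim)) is O(~quarantine_claim → retain_key), and O(~quarantine_claim) is already established, so O(retain_key).
The contrapositive of premise 2 (O(quarantine_voucher → ~retain_key)) is O(retain_key → ~quarantine_voucher), and O(retain_key) is already established, so O(~quarantine_voucher).
Applying K to premise 12 (O(~quarantine_voucher → ~halt_line)) and O(~quarantine_voucher) yields O(~halt_line).
Premise 8 is O(retain_transcript → halt_line); contrapositively O(~halt_line → ~retain_transcript). Since O(~halt_line) holds, K gives O(~retain_transcript).
With premise 10, O(~retain_transcript → reconcile_dataset), the K-axiom yields O(reconcile_dataset).
With premise 11, O(reconcile_dataset → ~grant_access), the K-axiom yields O(~grant_access).
Premises 1, 4, 5, 7, 13 do not contribute to this derivation.
Hence ~grant_access is obligatory.

Obligatory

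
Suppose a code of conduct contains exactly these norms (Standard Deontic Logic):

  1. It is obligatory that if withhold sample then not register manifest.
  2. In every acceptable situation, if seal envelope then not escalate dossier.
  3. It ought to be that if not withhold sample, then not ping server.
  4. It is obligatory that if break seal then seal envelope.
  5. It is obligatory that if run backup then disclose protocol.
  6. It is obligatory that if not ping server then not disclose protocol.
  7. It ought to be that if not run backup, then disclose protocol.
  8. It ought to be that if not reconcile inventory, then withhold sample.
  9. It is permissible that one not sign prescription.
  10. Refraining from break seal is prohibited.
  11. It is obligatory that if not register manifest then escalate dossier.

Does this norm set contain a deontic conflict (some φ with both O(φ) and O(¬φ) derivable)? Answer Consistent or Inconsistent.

Premises 5 and 7 cover both cases: O(run_backup → disclose_protocol) and O(¬run_backup → disclose_protocol). Since run_backup ∨ ¬run_backup is a tautology, O(disclose_protocol) follows.
Premise 6, O(¬ping_server → ¬disclose_protocol), contraposes to O(disclose_protocol → ping_server); with O(disclose_protocol) we get O(ping_server).
Premise 3 is O(¬withhold_sample → ¬ping_server); contrapositively O(ping_server → withhold_sample). Since O(ping_server) holds, K gives O(withhold_sample).
From O(withhold_sample) and premise 1, O(withhold_sample → ¬register_manifest), we obtain O(¬register_manifest).
Applying K to premise 11 (O(¬register_manifest → escalate_dossier)) and O(¬register_manifest) yields O(escalate_dossier).
Premise 2, O(seal_envelope → ¬escalate_dossier), contraposes to O(escalate_dossier → ¬seal_envelope); with O(escalate_dossier) we get O(¬seal_envelope).
Premise 4, O(break_seal → seal_envelope), contraposes to O(¬seal_envelope → ¬break_seal); with O(¬seal_envelope) we get O(¬break_seal).
However, F(¬break_seal) at premise 10 amounts to O(break_seal).
We now have both O(¬break_seal) and O(break_seal) — break_seal is simultaneously obligatory and forbidden, violating the D-axiom.

Inconsistent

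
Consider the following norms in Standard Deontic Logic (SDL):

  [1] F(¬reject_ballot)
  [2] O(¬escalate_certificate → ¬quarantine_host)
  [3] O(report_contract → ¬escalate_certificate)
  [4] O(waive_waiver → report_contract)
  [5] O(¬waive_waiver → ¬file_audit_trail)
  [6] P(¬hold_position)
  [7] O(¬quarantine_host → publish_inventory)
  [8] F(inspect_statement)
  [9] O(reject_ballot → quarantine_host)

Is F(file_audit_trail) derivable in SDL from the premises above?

Yes

F(¬reject_ballot) at premise 1 means O(reject_ballot).
Applying K to premise 9 (O(reject_ballot → quarantine_host)) and O(reject_ballot) yields O(quarantine_host).
Premise 2, O(¬escalate_certificate → ¬quarantine_host), contraposes to O(quarantine_host → escalate_certificate); with O(quarantine_host) we get O(escalate_certificate).
Premise 3, O(report_contract → ¬escalate_certificate), contraposes to O(escalate_certificate → ¬report_contract); with O(escalate_certificate) we get O(¬report_contract).
Premise 4, O(waive_waiver → report_contract), contraposes to O(¬report_contract → ¬waive_waiver); with O(¬report_contract) we get O(¬waive_waiver).
Premise 5 is O(¬waive_waiver → ¬file_audit_trail); since O(¬waive_waiver), deontic closure gives O(¬file_audit_trail).
Premises 6, 7, 8 do not contribute to this derivation.
So O(¬file_audit_trail) holds, i.e. F(file_audit_trail). The claim follows.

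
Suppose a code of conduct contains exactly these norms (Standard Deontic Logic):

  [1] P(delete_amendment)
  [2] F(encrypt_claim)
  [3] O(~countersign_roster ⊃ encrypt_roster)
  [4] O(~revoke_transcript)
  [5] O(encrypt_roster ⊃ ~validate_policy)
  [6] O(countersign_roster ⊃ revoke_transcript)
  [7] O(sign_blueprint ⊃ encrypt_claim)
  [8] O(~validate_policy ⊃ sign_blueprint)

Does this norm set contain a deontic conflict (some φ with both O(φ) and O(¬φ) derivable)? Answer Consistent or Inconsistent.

F(encrypt_claim) at premise 2 means O(~encrypt_claim).
The contrapositive of premise 7 (O(sign_blueprint ⊃ encrypt_claim)) is O(~encrypt_claim ⊃ ~sign_blueprint), and O(~encrypt_claim) is already established, so O(~sign_blueprint).
Premise 8, O(~validate_policy ⊃ sign_blueprint), contraposes to O(~sign_blueprint ⊃ validate_policy); with O(~sign_blueprint) we get O(validate_policy).
Premise 5 is O(encrypt_roster ⊃ ~validate_policy); contrapositively O(validate_policy ⊃ ~encrypt_roster). Since O(validate_policy) holds, K gives O(~encrypt_roster).
The contrapositive of premise 3 (O(~countersign_roster ⊃ encrypt_roster)) is O(~encrypt_roster ⊃ countersign_roster), and O(~encrypt_roster) is already established, so O(countersign_roster).
With premise 6, O(countersign_roster ⊃ revoke_transcript), the K-axiom yields O(revoke_transcript).
But premise 4 directly asserts O(~revoke_transcript).
We now have both O(revoke_transcript) and O(~revoke_transcript) — revoke_transcript is simultaneously obligatory and forbidden, violating the D-axiom.

Inconsistent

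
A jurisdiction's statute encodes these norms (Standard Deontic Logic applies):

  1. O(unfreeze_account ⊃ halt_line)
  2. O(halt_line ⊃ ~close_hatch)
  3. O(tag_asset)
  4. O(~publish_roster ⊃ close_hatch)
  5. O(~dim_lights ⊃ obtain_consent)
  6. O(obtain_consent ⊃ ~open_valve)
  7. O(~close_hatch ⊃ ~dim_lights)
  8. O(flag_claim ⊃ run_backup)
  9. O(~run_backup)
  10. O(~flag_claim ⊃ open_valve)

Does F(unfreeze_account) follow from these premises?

Premise 9 gives O(~run_backup).
The contrapositive of premise 8 (O(flag_claim ⊃ run_backup)) is O(~run_backup ⊃ ~flag_claim), and O(~run_backup) is already established, so O(~flag_claim).
With premise 10, O(~flag_claim ⊃ open_valve), the K-axiom yields O(open_valve).
Premise 6, O(obtain_consent ⊃ ~open_valve), contraposes to O(open_valve ⊃ ~obtain_consent); with O(open_valve) we get O(~obtain_consent).
The contrapositive of premise 5 (O(~dim_lights ⊃ obtain_consent)) is O(~obtain_consent ⊃ dim_lights), and O(~obtain_consent) is already established, so O(dim_lights).
The contrapositive of premise 7 (O(~close_hatch ⊃ ~dim_lights)) is O(dim_lights ⊃ close_hatch), and O(dim_lights) is already established, so O(close_hatch).
Premise 2, O(halt_line ⊃ ~close_hatch), contraposes to O(close_hatch ⊃ ~halt_line); with O(close_hatch) we get O(~halt_line).
The contrapositive of premise 1 (O(unfreeze_account ⊃ halt_line)) is O(~halt_line ⊃ ~unfreeze_account), and O(~halt_line) is already established, so O(~unfreeze_account).
Premises 3, 4 do not contribute to this derivation.
So O(~unfreeze_account) holds, i.e. F(unfreeze_account). The claim follows.

Yes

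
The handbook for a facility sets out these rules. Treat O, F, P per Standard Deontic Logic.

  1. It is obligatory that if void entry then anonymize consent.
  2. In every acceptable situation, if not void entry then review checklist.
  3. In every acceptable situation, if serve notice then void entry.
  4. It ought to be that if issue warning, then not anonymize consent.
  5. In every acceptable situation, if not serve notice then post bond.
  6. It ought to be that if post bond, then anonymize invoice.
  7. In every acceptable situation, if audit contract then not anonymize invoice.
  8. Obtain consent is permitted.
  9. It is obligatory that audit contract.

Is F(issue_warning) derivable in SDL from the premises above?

Yes

Premise 9 gives O(audit_contract).
Applying K to premise 7 (O(audit_contract → ¬anonymize_invoice)) and O(audit_contract) yields O(¬anonymize_invoice).
The contrapositive of premise 6 (O(post_bond → anonymize_invoice)) is O(¬anonymize_invoice → ¬post_bond), and O(¬anonymize_invoice) is already established, so O(¬post_bond).
Premise 5, O(¬serve_notice → post_bond), contraposes to O(¬post_bond → serve_notice); with O(¬post_bond) we get O(serve_notice).
With premise 3, O(serve_notice → void_entry), the K-axiom yields O(void_entry).
From O(void_entry) and premise 1, O(void_entry → anonymize_consent), we obtain O(anonymize_consent).
Premise 4 is O(issue_warning → ¬anonymize_consent); contrapositively O(anonymize_consent → ¬issue_warning). Since O(anonymize_consent) holds, K gives O(¬issue_warning).
Premises 2, 8 do not contribute to this derivation.
So O(¬issue_warning) holds, i.e. F(issue_warning). The claim follows.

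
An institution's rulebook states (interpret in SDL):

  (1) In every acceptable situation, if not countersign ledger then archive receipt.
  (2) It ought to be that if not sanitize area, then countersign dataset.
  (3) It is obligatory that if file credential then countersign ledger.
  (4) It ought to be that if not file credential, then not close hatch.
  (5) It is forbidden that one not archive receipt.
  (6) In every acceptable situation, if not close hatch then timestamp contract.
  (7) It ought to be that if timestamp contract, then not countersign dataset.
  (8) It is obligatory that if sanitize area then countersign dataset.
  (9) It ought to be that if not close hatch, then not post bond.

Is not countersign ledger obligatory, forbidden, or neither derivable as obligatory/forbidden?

By case analysis on sanitize_area: premise 8 gives O(sanitize_area → countersign_dataset) and premise 2 gives O(¬sanitize_area → countersign_dataset), so O(countersign_dataset) either way.
The contrapositive of premise 7 (O(timestamp_contract → ¬countersign_dataset)) is O(countersign_dataset → ¬timestamp_contract), and O(countersign_dataset) is already established, so O(¬timestamp_contract).
Premise 6 is O(¬close_hatch → timestamp_contract); contrapositively O(¬timestamp_contract → close_hatch). Since O(¬timestamp_contract) holds, K gives O(close_hatch).
The contrapositive of premise 4 (O(¬file_credential → ¬close_hatch)) is O(close_hatch → file_credential), and O(close_hatch) is already established, so O(file_credential).
Applying K to premise 3 (O(file_credential → countersign_ledger)) and O(file_credential) yields O(countersign_ledger).
Premises 1, 5, 9 do not contribute to this derivation.
Thus O(countersign_ledger), which is F(¬countersign_ledger): ¬countersign_ledger is forbidden.

Forbidden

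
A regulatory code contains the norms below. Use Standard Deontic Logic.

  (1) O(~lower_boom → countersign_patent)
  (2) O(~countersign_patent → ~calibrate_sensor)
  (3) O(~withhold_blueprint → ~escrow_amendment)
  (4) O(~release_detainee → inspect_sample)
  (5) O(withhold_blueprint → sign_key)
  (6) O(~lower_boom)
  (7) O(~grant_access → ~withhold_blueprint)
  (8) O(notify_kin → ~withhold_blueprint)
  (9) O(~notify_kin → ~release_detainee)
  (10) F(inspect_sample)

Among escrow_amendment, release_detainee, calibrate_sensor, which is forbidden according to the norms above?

F(inspect_sample) at premise 10 means O(~inspect_sample).
Premise 4, O(~release_detainee → inspect_sample), contraposes to O(~inspect_sample → release_detainee); with O(~inspect_sample) we get O(release_detainee).
Premise 9 is O(~notify_kin → ~release_detainee); contrapositively O(release_detainee → notify_kin). Since O(release_detainee) holds, K gives O(notify_kin).
Applying K to premise 8 (O(notify_kin → ~withhold_blueprint)) and O(notify_kin) yields O(~withhold_blueprint).
Applying K to premise 3 (O(~withhold_blueprint → ~escrow_amendment)) and O(~withhold_blueprint) yields O(~escrow_amendment).
So O(~escrow_amendment) holds, i.e. escrow_amendment is forbidden. None of the other listed options is forbidden under the premises.

escrow_amendment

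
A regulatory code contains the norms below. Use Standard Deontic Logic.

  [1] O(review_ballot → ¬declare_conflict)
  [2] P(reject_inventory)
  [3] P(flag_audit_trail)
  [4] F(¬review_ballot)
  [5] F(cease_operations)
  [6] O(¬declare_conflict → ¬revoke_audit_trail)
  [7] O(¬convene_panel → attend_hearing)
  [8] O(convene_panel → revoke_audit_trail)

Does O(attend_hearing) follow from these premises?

Yes

Premise 4, F(¬review_ballot), is equivalent to O(review_ballot).
From O(review_ballot) and premise 1, O(review_ballot → ¬declare_conflict), we obtain O(¬declare_conflict).
Applying K to premise 6 (O(¬declare_conflict → ¬revoke_audit_trail)) and O(¬declare_conflict) yields O(¬revoke_audit_trail).
Premise 8 is O(convene_panel → revoke_audit_trail); contrapositively O(¬revoke_audit_trail → ¬convene_panel). Since O(¬revoke_audit_trail) holds, K gives O(¬convene_panel).
Premise 7 is O(¬convene_panel → attend_hearing); since O(¬convene_panel), deontic closure gives O(attend_hearing).
Premises 2, 3, 5 do not contribute to this derivation.
So O(attend_hearing) follows.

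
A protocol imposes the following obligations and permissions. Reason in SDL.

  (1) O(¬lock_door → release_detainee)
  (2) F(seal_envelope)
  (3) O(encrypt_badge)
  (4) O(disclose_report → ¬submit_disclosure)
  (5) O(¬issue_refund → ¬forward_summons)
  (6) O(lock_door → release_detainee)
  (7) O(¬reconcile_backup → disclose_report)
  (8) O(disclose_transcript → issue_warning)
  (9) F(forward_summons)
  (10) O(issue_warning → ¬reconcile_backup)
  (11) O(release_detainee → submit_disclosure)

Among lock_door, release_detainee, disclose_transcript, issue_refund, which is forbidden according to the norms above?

Premises 6 and 1 cover both cases: O(lock_door → release_detainee) and O(¬lock_door → release_detainee). Since lock_door ∨ ¬lock_door is a tautology, O(release_detainee) follows.
Applying K to premise 11 (O(release_detainee → submit_disclosure)) and O(release_detainee) yields O(submit_disclosure).
The contrapositive of premise 4 (O(disclose_report → ¬submit_disclosure)) is O(submit_disclosure → ¬disclose_report), and O(submit_disclosure) is already established, so O(¬disclose_report).
Premise 7, O(¬reconcile_backup → disclose_report), contraposes to O(¬disclose_report → reconcile_backup); with O(¬disclose_report) we get O(reconcile_backup).
Premise 10 is O(issue_warning → ¬reconcile_backup); contrapositively O(reconcile_backup → ¬issue_warning). Since O(reconcile_backup) holds, K gives O(¬issue_warning).
The contrapositive of premise 8 (O(disclose_transcript → issue_warning)) is O(¬issue_warning → ¬disclose_transcript), and O(¬issue_warning) is already established, so O(¬disclose_transcript).
So O(¬disclose_transcript) holds, i.e. disclose_transcript is forbidden. None of the other listed options is forbidden under the premises.

disclose_transcript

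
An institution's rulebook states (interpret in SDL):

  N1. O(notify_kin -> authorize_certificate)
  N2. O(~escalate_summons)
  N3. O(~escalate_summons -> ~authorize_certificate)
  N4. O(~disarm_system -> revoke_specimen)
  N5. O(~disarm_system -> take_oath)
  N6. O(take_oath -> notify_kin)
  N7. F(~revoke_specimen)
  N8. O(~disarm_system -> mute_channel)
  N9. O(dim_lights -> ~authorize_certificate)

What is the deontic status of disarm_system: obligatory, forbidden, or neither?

Obligatory

Premise 2 gives O(~escalate_summons).
Premise 3 is O(~escalate_summons -> ~authorize_certificate); since O(~escalate_summons), deontic closure gives O(~authorize_certificate).
Premise 1, O(notify_kin -> authorize_certificate), contraposes to O(~authorize_certificate -> ~notify_kin); with O(~authorize_certificate) we get O(~notify_kin).
Premise 6 is O(take_oath -> notify_kin); contrapositively O(~notify_kin -> ~take_oath). Since O(~notify_kin) holds, K gives O(~take_oath).
Premise 5 is O(~disarm_system -> take_oath); contrapositively O(~take_oath -> disarm_system). Since O(~take_oath) holds, K gives O(disarm_system).
Premises 4, 7, 8, 9 do not contribute to this derivation.
Hence disarm_system is obligatory.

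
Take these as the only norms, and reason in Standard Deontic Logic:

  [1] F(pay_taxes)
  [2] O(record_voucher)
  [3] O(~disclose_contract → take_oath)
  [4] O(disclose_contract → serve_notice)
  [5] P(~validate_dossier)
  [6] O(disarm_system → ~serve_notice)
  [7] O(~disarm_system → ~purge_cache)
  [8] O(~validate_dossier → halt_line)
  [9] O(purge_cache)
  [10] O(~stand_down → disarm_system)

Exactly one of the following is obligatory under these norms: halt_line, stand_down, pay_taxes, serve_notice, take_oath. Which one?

take_oath

Premise 9 states O(purge_cache) outright.
Premise 7, O(~disarm_system → ~purge_cache), contraposes to O(purge_cache → disarm_system); with O(purge_cache) we get O(disarm_system).
With premise 6, O(disarm_system → ~serve_notice), the K-axiom yields O(~serve_notice).
The contrapositive of premise 4 (O(disclose_contract → serve_notice)) is O(~serve_notice → ~disclose_contract), and O(~serve_notice) is already established, so O(~disclose_contract).
Applying K to premise 3 (O(~disclose_contract → take_oath)) and O(~disclose_contract) yields O(take_oath).
So O(take_oath) holds — take_oath is obligatory. None of the other listed options is made obligatory by any chain of premises.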